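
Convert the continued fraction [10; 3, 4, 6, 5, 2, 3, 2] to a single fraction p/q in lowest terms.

74789/7255

Fold from the inside: start with 2/1.
  3 + 1/2 = 7/2
  2 + 2/7 = 16/7
  5 + 7/16 = 87/16
  6 + 16/87 = 538/87
  4 + 87/538 = 2239/538
  3 + 538/2239 = 7255/2239
  10 + 2239/7255 = 74789/7255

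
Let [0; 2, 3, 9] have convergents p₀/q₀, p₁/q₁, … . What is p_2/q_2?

Using pₖ = aₖpₖ₋₁ + pₖ₋₂, qₖ = aₖqₖ₋₁ + qₖ₋₂ (with p₋₁=1, p₋₂=0, q₋₁=0, q₋₂=1):
  k=0: a=0, p=0, q=1
  k=1: a=2, p=1, q=2
  k=2: a=3, p=3, q=7

3/7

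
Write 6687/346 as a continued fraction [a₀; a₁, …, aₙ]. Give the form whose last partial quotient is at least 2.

[19; 3, 16, 7]

6687 = 19*346 + 113
346 = 3*113 + 7
113 = 16*7 + 1
7 = 7*1 + 0  (stop)
So 6687/346 = [19; 3, 16, 7].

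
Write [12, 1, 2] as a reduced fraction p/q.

38/3

Fold from the inside: start with 2/1.
  1 + 1/2 = 3/2
  12 + 2/3 = 38/3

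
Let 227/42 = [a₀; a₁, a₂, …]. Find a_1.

2

227 = 5·42 + 17   →  a_0 = 5
42 = 2·17 + 8   →  a_1 = 2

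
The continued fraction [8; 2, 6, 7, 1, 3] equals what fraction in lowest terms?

Using pₖ = aₖpₖ₋₁ + pₖ₋₂ and qₖ = aₖqₖ₋₁ + qₖ₋₂:
  k=0: a=8, p=8, q=1
  k=1: a=2, p=17, q=2
  k=2: a=6, p=110, q=13
  k=3: a=7, p=787, q=93
  k=4: a=1, p=897, q=106
  k=5: a=3, p=3478, q=411

3478/411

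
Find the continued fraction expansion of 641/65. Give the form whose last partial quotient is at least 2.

[9; 1, 6, 4, 2]

641 = 9×65 + 56
65 = 1×56 + 9
56 = 6×9 + 2
9 = 4×2 + 1
2 = 2×1 + 0  (stop)
So 641/65 = [9; 1, 6, 4, 2].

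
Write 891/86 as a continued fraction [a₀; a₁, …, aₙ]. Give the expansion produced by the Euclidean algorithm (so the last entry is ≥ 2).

891 = 10*86 + 31
86 = 2*31 + 24
31 = 1*24 + 7
24 = 3*7 + 3
7 = 2*3 + 1
3 = 3*1 + 0  (stop)
So 891/86 = [10; 2, 1, 3, 2, 3].

[10; 2, 1, 3, 2, 3]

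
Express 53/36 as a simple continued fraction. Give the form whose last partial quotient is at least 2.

[1; 2, 8, 2]

53 = 1*36 + 17
36 = 2*17 + 2
17 = 8*2 + 1
2 = 2*1 + 0  (stop)
So 53/36 = [1; 2, 8, 2].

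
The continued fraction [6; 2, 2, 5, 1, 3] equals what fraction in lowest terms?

788/123

Fold from the inside: start with 3/1.
  1 + 1/3 = 4/3
  5 + 3/4 = 23/4
  2 + 4/23 = 50/23
  2 + 23/50 = 123/50
  6 + 50/123 = 788/123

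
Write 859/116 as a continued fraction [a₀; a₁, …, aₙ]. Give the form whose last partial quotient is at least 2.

[7; 2, 2, 7, 3]

859 = 7*116 + 47
116 = 2*47 + 22
47 = 2*22 + 3
22 = 7*3 + 1
3 = 3*1 + 0  (stop)
So 859/116 = [7; 2, 2, 7, 3].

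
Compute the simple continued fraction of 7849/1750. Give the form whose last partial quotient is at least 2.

[4; 2, 16, 3, 17]

7849 = 4*1750 + 849
1750 = 2*849 + 52
849 = 16*52 + 17
52 = 3*17 + 1
17 = 17*1 + 0  (stop)
So 7849/1750 = [4; 2, 16, 3, 17].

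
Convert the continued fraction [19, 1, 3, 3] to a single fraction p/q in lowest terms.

257/13

Fold from the inside: start with 3/1.
  3 + 1/3 = 10/3
  1 + 3/10 = 13/10
  19 + 10/13 = 257/13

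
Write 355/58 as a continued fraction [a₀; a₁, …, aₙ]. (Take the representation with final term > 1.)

355 = 6*58 + 7
58 = 8*7 + 2
7 = 3*2 + 1
2 = 2*1 + 0  (stop)
So 355/58 = [6; 8, 3, 2].

[6; 8, 3, 2]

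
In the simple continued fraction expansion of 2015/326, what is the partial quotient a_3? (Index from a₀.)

2015 = 6·326 + 59   →  a_0 = 6
326 = 5·59 + 31   →  a_1 = 5
59 = 1·31 + 28   →  a_2 = 1
31 = 1·28 + 3   →  a_3 = 1

1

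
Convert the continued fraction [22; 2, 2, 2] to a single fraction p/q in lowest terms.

Using pₖ = aₖpₖ₋₁ + pₖ₋₂ and qₖ = aₖqₖ₋₁ + qₖ₋₂:
  k=0: a=22, p=22, q=1
  k=1: a=2, p=45, q=2
  k=2: a=2, p=112, q=5
  k=3: a=2, p=269, q=12

269/12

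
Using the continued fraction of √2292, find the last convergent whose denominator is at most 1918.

√2292 = [47; 1, 6, 1, 94, …] (period length 4).
Convergents:
  p_0/q_0 = 47/1
  p_1/q_1 = 48/1
  p_2/q_2 = 335/7
  p_3/q_3 = 383/8
  p_4/q_4 = 36337/759
  p_5/q_5 = 36720/767
  p_6/q_6 = 256657/5361
q_5 = 767 ≤ 1918 < 5361 = q_6, so the answer is 36720/767.

36720/767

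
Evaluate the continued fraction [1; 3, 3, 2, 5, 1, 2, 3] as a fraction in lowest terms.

1840/1411

Fold from the inside: start with 3/1.
  2 + 1/3 = 7/3
  1 + 3/7 = 10/7
  5 + 7/10 = 57/10
  2 + 10/57 = 124/57
  3 + 57/124 = 429/124
  3 + 124/429 = 1411/429
  1 + 429/1411 = 1840/1411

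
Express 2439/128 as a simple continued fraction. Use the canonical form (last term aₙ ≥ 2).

[19; 18, 3, 2]

2439 = 19×128 + 7
128 = 18×7 + 2
7 = 3×2 + 1
2 = 2×1 + 0  (stop)
So 2439/128 = [19; 18, 3, 2].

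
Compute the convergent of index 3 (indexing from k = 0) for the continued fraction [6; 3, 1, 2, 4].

69/11

Using pₖ = aₖpₖ₋₁ + pₖ₋₂, qₖ = aₖqₖ₋₁ + qₖ₋₂ (with p₋₁=1, p₋₂=0, q₋₁=0, q₋₂=1):
  k=0: a=6, p=6, q=1
  k=1: a=3, p=19, q=3
  k=2: a=1, p=25, q=4
  k=3: a=2, p=69, q=11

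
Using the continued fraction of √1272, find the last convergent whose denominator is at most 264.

√1272 = [35; 1, 1, 1, 70, …] (period length 4).
Convergents:
  p_0/q_0 = 35/1
  p_1/q_1 = 36/1
  p_2/q_2 = 71/2
  p_3/q_3 = 107/3
  p_4/q_4 = 7561/212
  p_5/q_5 = 7668/215
  p_6/q_6 = 15229/427
q_5 = 215 ≤ 264 < 427 = q_6, so the answer is 7668/215.

7668/215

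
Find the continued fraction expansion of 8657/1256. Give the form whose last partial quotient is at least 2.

[6; 1, 8, 3, 3, 2, 2, 2]

8657 = 6×1256 + 1121
1256 = 1×1121 + 135
1121 = 8×135 + 41
135 = 3×41 + 12
41 = 3×12 + 5
12 = 2×5 + 2
5 = 2×2 + 1
2 = 2×1 + 0  (stop)
So 8657/1256 = [6; 1, 8, 3, 3, 2, 2, 2].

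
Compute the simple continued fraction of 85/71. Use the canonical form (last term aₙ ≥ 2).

[1; 5, 14]

85 = 1×71 + 14
71 = 5×14 + 1
14 = 14×1 + 0  (stop)
So 85/71 = [1; 5, 14].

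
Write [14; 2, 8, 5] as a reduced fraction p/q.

Using pₖ = aₖpₖ₋₁ + pₖ₋₂ and qₖ = aₖqₖ₋₁ + qₖ₋₂:
  k=0: a=14, p=14, q=1
  k=1: a=2, p=29, q=2
  k=2: a=8, p=246, q=17
  k=3: a=5, p=1259, q=87

1259/87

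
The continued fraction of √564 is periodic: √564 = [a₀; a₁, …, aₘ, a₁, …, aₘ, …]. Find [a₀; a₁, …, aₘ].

[23; 1, 2, 1, 46]

a₀ = ⌊√564⌋ = 23.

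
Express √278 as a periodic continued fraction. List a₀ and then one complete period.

[16; 1, 2, 16, 2, 1, 32]

a₀ = ⌊√278⌋ = 16.
With m₀=0, d₀=1 and mₖ₊₁ = dₖaₖ − mₖ, dₖ₊₁ = (n − mₖ₊₁²)/dₖ, aₖ₊₁ = ⌊(a₀+mₖ₊₁)/dₖ₊₁⌋:
  k=1: m=16, d=22, a=1
  k=2: m=6, d=11, a=2
  k=3: m=16, d=2, a=16
  k=4: m=16, d=11, a=2
  k=5: m=6, d=22, a=1
  k=6: m=16, d=1, a=32
d=1 and a=2a₀=32 at k=6, so the next step gives (m, d) = (16, 22) again — its k=1 value — and the period has length 6.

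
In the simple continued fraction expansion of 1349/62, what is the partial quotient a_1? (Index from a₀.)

1349 = 21·62 + 47   →  a_0 = 21
62 = 1·47 + 15   →  a_1 = 1

1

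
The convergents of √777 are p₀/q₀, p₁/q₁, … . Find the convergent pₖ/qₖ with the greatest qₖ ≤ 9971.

√777 = [27; 1, 6, 1, 54, …] (period length 4).
Convergents:
  p_0/q_0 = 27/1
  p_1/q_1 = 28/1
  p_2/q_2 = 195/7
  p_3/q_3 = 223/8
  p_4/q_4 = 12237/439
  p_5/q_5 = 12460/447
  p_6/q_6 = 86997/3121
  p_7/q_7 = 99457/3568
  p_8/q_8 = 5457675/195793
q_7 = 3568 ≤ 9971 < 195793 = q_8, so the answer is 99457/3568.

99457/3568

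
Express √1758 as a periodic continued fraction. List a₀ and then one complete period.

a₀ = ⌊√1758⌋ = 41.
With m₀=0, d₀=1 and mₖ₊₁ = dₖaₖ − mₖ, dₖ₊₁ = (n − mₖ₊₁²)/dₖ, aₖ₊₁ = ⌊(a₀+mₖ₊₁)/dₖ₊₁⌋:
  k=1: m=41, d=77, a=1
  k=2: m=36, d=6, a=12
  k=3: m=36, d=77, a=1
  k=4: m=41, d=1, a=82
d=1 and a=2a₀=82 at k=4, so the next step gives (m, d) = (41, 77) again — its k=1 value — and the period has length 4.

[41; 1, 12, 1, 82]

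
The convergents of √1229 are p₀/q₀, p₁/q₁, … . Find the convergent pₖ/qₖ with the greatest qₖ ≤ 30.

631/18

√1229 = [35; 17, 1, 1, 17, 70, …] (period length 5).
Convergents:
  p_0/q_0 = 35/1
  p_1/q_1 = 596/17
  p_2/q_2 = 631/18
  p_3/q_3 = 1227/35
q_2 = 18 ≤ 30 < 35 = q_3, so the answer is 631/18.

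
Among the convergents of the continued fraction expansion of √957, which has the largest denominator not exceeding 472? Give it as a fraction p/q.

13890/449

√957 = [30; 1, 14, 2, 14, 1, 60, …] (period length 6).
Convergents:
  p_0/q_0 = 30/1
  p_1/q_1 = 31/1
  p_2/q_2 = 464/15
  p_3/q_3 = 959/31
  p_4/q_4 = 13890/449
  p_5/q_5 = 14849/480
q_4 = 449 ≤ 472 < 480 = q_5, so the answer is 13890/449.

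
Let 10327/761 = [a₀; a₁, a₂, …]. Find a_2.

10327 = 13·761 + 434   →  a_0 = 13
761 = 1·434 + 327   →  a_1 = 1
434 = 1·327 + 107   →  a_2 = 1

1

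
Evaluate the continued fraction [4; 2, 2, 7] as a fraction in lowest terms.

Using pₖ = aₖpₖ₋₁ + pₖ₋₂ and qₖ = aₖqₖ₋₁ + qₖ₋₂:
  k=0: a=4, p=4, q=1
  k=1: a=2, p=9, q=2
  k=2: a=2, p=22, q=5
  k=3: a=7, p=163, q=37

163/37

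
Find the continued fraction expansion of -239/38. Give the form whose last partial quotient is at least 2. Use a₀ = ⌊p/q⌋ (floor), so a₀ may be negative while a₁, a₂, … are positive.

-239 = -7×38 + 27
38 = 1×27 + 11
27 = 2×11 + 5
11 = 2×5 + 1
5 = 5×1 + 0  (stop)
So -239/38 = [-7; 1, 2, 2, 5].

[-7; 1, 2, 2, 5]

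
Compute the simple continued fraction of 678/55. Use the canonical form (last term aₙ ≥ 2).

678 = 12×55 + 18
55 = 3×18 + 1
18 = 18×1 + 0  (stop)
So 678/55 = [12; 3, 18].

[12; 3, 18]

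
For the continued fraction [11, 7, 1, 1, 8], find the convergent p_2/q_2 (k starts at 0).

89/8

Using pₖ = aₖpₖ₋₁ + pₖ₋₂, qₖ = aₖqₖ₋₁ + qₖ₋₂ (with p₋₁=1, p₋₂=0, q₋₁=0, q₋₂=1):
  k=0: a=11, p=11, q=1
  k=1: a=7, p=78, q=7
  k=2: a=1, p=89, q=8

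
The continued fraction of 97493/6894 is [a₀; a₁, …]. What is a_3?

97493 = 14·6894 + 977   →  a_0 = 14
6894 = 7·977 + 55   →  a_1 = 7
977 = 17·55 + 42   →  a_2 = 17
55 = 1·42 + 13   →  a_3 = 1

1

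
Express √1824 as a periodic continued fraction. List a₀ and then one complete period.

a₀ = ⌊√1824⌋ = 42.
With m₀=0, d₀=1 and mₖ₊₁ = dₖaₖ − mₖ, dₖ₊₁ = (n − mₖ₊₁²)/dₖ, aₖ₊₁ = ⌊(a₀+mₖ₊₁)/dₖ₊₁⌋:
  k=1: m=42, d=60, a=1
  k=2: m=18, d=25, a=2
  k=3: m=32, d=32, a=2
  k=4: m=32, d=25, a=2
  k=5: m=18, d=60, a=1
  k=6: m=42, d=1, a=84
d=1 and a=2a₀=84 at k=6, so the next step gives (m, d) = (42, 60) again — its k=1 value — and the period has length 6.

[42; 1, 2, 2, 2, 1, 84]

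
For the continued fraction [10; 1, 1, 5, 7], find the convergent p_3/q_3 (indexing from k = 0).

116/11

Using pₖ = aₖpₖ₋₁ + pₖ₋₂, qₖ = aₖqₖ₋₁ + qₖ₋₂ (with p₋₁=1, p₋₂=0, q₋₁=0, q₋₂=1):
  k=0: a=10, p=10, q=1
  k=1: a=1, p=11, q=1
  k=2: a=1, p=21, q=2
  k=3: a=5, p=116, q=11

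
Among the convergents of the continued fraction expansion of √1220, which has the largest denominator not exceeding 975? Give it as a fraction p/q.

33706/965

√1220 = [34; 1, 12, 1, 68, …] (period length 4).
Convergents:
  p_0/q_0 = 34/1
  p_1/q_1 = 35/1
  p_2/q_2 = 454/13
  p_3/q_3 = 489/14
  p_4/q_4 = 33706/965
  p_5/q_5 = 34195/979
q_4 = 965 ≤ 975 < 979 = q_5, so the answer is 33706/965.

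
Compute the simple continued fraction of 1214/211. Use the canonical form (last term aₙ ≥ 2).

[5; 1, 3, 17, 3]

1214 = 5×211 + 159
211 = 1×159 + 52
159 = 3×52 + 3
52 = 17×3 + 1
3 = 3×1 + 0  (stop)
So 1214/211 = [5; 1, 3, 17, 3].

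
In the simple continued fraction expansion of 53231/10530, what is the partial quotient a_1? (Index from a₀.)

18

53231 = 5·10530 + 581   →  a_0 = 5
10530 = 18·581 + 72   →  a_1 = 18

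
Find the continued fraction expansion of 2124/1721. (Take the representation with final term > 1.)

[1; 4, 3, 1, 2, 3, 3, 3]

2124 = 1*1721 + 403
1721 = 4*403 + 109
403 = 3*109 + 76
109 = 1*76 + 33
76 = 2*33 + 10
33 = 3*10 + 3
10 = 3*3 + 1
3 = 3*1 + 0  (stop)
So 2124/1721 = [1; 4, 3, 1, 2, 3, 3, 3].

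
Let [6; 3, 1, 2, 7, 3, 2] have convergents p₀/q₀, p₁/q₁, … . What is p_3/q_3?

Using pₖ = aₖpₖ₋₁ + pₖ₋₂, qₖ = aₖqₖ₋₁ + qₖ₋₂ (with p₋₁=1, p₋₂=0, q₋₁=0, q₋₂=1):
  k=0: a=6, p=6, q=1
  k=1: a=3, p=19, q=3
  k=2: a=1, p=25, q=4
  k=3: a=2, p=69, q=11

69/11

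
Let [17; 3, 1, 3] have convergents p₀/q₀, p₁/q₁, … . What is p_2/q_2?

69/4

Using pₖ = aₖpₖ₋₁ + pₖ₋₂, qₖ = aₖqₖ₋₁ + qₖ₋₂ (with p₋₁=1, p₋₂=0, q₋₁=0, q₋₂=1):
  k=0: a=17, p=17, q=1
  k=1: a=3, p=52, q=3
  k=2: a=1, p=69, q=4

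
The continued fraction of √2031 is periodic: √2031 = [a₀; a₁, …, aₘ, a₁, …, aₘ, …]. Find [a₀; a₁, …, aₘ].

a₀ = ⌊√2031⌋ = 45.
With m₀=0, d₀=1 and mₖ₊₁ = dₖaₖ − mₖ, dₖ₊₁ = (n − mₖ₊₁²)/dₖ, aₖ₊₁ = ⌊(a₀+mₖ₊₁)/dₖ₊₁⌋:
  k=1: m=45, d=6, a=15
  k=2: m=45, d=1, a=90
d=1 and a=2a₀=90 at k=2, so the next step gives (m, d) = (45, 6) again — its k=1 value — and the period has length 2.

[45; 15, 90]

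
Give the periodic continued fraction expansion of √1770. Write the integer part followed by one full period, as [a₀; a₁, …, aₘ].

[42; 14, 84]

a₀ = ⌊√1770⌋ = 42.
With m₀=0, d₀=1 and mₖ₊₁ = dₖaₖ − mₖ, dₖ₊₁ = (n − mₖ₊₁²)/dₖ, aₖ₊₁ = ⌊(a₀+mₖ₊₁)/dₖ₊₁⌋:
  k=1: m=42, d=6, a=14
  k=2: m=42, d=1, a=84
d=1 and a=2a₀=84 at k=2, so the next step gives (m, d) = (42, 6) again — its k=1 value — and the period has length 2.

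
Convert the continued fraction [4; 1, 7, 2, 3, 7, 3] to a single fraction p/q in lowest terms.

Fold from the inside: start with 3/1.
  7 + 1/3 = 22/3
  3 + 3/22 = 69/22
  2 + 22/69 = 160/69
  7 + 69/160 = 1189/160
  1 + 160/1189 = 1349/1189
  4 + 1189/1349 = 6585/1349

6585/1349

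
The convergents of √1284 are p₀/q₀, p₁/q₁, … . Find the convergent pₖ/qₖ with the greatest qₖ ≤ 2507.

77005/2149

√1284 = [35; 1, 4, 1, 70, …] (period length 4).
Convergents:
  p_0/q_0 = 35/1
  p_1/q_1 = 36/1
  p_2/q_2 = 179/5
  p_3/q_3 = 215/6
  p_4/q_4 = 15229/425
  p_5/q_5 = 15444/431
  p_6/q_6 = 77005/2149
  p_7/q_7 = 92449/2580
q_6 = 2149 ≤ 2507 < 2580 = q_7, so the answer is 77005/2149.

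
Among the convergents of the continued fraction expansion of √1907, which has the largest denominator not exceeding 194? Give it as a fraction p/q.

√1907 = [43; 1, 2, 43, 2, 1, 86, …] (period length 6).
Convergents:
  p_0/q_0 = 43/1
  p_1/q_1 = 44/1
  p_2/q_2 = 131/3
  p_3/q_3 = 5677/130
  p_4/q_4 = 11485/263
q_3 = 130 ≤ 194 < 263 = q_4, so the answer is 5677/130.

5677/130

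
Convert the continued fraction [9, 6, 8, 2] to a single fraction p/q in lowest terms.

Fold from the inside: start with 2/1.
  8 + 1/2 = 17/2
  6 + 2/17 = 104/17
  9 + 17/104 = 953/104

953/104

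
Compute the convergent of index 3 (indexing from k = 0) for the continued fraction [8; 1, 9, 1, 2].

Using pₖ = aₖpₖ₋₁ + pₖ₋₂, qₖ = aₖqₖ₋₁ + qₖ₋₂ (with p₋₁=1, p₋₂=0, q₋₁=0, q₋₂=1):
  k=0: a=8, p=8, q=1
  k=1: a=1, p=9, q=1
  k=2: a=9, p=89, q=10
  k=3: a=1, p=98, q=11

98/11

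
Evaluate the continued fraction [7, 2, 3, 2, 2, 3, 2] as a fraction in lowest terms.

2268/305

Fold from the inside: start with 2/1.
  3 + 1/2 = 7/2
  2 + 2/7 = 16/7
  2 + 7/16 = 39/16
  3 + 16/39 = 133/39
  2 + 39/133 = 305/133
  7 + 133/305 = 2268/305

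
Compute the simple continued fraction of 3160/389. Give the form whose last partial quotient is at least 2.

3160 = 8×389 + 48
389 = 8×48 + 5
48 = 9×5 + 3
5 = 1×3 + 2
3 = 1×2 + 1
2 = 2×1 + 0  (stop)
So 3160/389 = [8; 8, 9, 1, 1, 2].

[8; 8, 9, 1, 1, 2]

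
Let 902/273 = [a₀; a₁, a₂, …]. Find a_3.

902 = 3·273 + 83   →  a_0 = 3
273 = 3·83 + 24   →  a_1 = 3
83 = 3·24 + 11   →  a_2 = 3
24 = 2·11 + 2   →  a_3 = 2

2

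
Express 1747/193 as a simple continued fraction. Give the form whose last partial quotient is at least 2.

1747 = 9·193 + 10
193 = 19·10 + 3
10 = 3·3 + 1
3 = 3·1 + 0  (stop)
So 1747/193 = [9; 19, 3, 3].

[9; 19, 3, 3]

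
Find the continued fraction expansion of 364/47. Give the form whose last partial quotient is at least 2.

364 = 7*47 + 35
47 = 1*35 + 12
35 = 2*12 + 11
12 = 1*11 + 1
11 = 11*1 + 0  (stop)
So 364/47 = [7; 1, 2, 1, 11].

[7; 1, 2, 1, 11]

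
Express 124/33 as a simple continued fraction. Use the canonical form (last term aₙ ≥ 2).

[3; 1, 3, 8]

124 = 3×33 + 25
33 = 1×25 + 8
25 = 3×8 + 1
8 = 8×1 + 0  (stop)
So 124/33 = [3; 1, 3, 8].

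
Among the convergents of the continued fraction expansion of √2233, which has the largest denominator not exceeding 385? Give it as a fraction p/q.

√2233 = [47; 3, 1, 12, 1, 3, 94, …] (period length 6).
Convergents:
  p_0/q_0 = 47/1
  p_1/q_1 = 142/3
  p_2/q_2 = 189/4
  p_3/q_3 = 2410/51
  p_4/q_4 = 2599/55
  p_5/q_5 = 10207/216
  p_6/q_6 = 962057/20359
q_5 = 216 ≤ 385 < 20359 = q_6, so the answer is 10207/216.

10207/216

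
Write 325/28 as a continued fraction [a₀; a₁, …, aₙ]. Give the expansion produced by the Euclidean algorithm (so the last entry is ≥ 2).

[11; 1, 1, 1, 1, 5]

325 = 11·28 + 17
28 = 1·17 + 11
17 = 1·11 + 6
11 = 1·6 + 5
6 = 1·5 + 1
5 = 5·1 + 0  (stop)
So 325/28 = [11; 1, 1, 1, 1, 5].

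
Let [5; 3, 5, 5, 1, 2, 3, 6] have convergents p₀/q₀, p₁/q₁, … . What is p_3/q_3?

Using pₖ = aₖpₖ₋₁ + pₖ₋₂, qₖ = aₖqₖ₋₁ + qₖ₋₂ (with p₋₁=1, p₋₂=0, q₋₁=0, q₋₂=1):
  k=0: a=5, p=5, q=1
  k=1: a=3, p=16, q=3
  k=2: a=5, p=85, q=16
  k=3: a=5, p=441, q=83

441/83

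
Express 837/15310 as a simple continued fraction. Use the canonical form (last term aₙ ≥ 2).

[0; 18, 3, 2, 3, 11, 3]

837 = 0*15310 + 837
15310 = 18*837 + 244
837 = 3*244 + 105
244 = 2*105 + 34
105 = 3*34 + 3
34 = 11*3 + 1
3 = 3*1 + 0  (stop)
So 837/15310 = [0; 18, 3, 2, 3, 11, 3].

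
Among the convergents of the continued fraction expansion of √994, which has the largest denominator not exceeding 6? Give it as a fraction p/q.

63/2

√994 = [31; 1, 1, 8, 1, 1, 62, …] (period length 6).
Convergents:
  p_0/q_0 = 31/1
  p_1/q_1 = 32/1
  p_2/q_2 = 63/2
  p_3/q_3 = 536/17
q_2 = 2 ≤ 6 < 17 = q_3, so the answer is 63/2.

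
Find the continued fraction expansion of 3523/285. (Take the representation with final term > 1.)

3523 = 12×285 + 103
285 = 2×103 + 79
103 = 1×79 + 24
79 = 3×24 + 7
24 = 3×7 + 3
7 = 2×3 + 1
3 = 3×1 + 0  (stop)
So 3523/285 = [12; 2, 1, 3, 3, 2, 3].

[12; 2, 1, 3, 3, 2, 3]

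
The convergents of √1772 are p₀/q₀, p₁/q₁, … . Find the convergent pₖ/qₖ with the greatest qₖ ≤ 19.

463/11

√1772 = [42; 10, 1, 1, 20, 1, 1, 10, 84, …] (period length 8).
Convergents:
  p_0/q_0 = 42/1
  p_1/q_1 = 421/10
  p_2/q_2 = 463/11
  p_3/q_3 = 884/21
q_2 = 11 ≤ 19 < 21 = q_3, so the answer is 463/11.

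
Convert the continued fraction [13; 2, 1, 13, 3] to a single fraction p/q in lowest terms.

1681/126

Using pₖ = aₖpₖ₋₁ + pₖ₋₂ and qₖ = aₖqₖ₋₁ + qₖ₋₂:
  k=0: a=13, p=13, q=1
  k=1: a=2, p=27, q=2
  k=2: a=1, p=40, q=3
  k=3: a=13, p=547, q=41
  k=4: a=3, p=1681, q=126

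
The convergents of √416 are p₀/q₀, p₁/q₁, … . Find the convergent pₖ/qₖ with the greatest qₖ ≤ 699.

√416 = [20; 2, 1, 1, 9, 1, 1, 2, 40, …] (period length 8).
Convergents:
  p_0/q_0 = 20/1
  p_1/q_1 = 41/2
  p_2/q_2 = 61/3
  p_3/q_3 = 102/5
  p_4/q_4 = 979/48
  p_5/q_5 = 1081/53
  p_6/q_6 = 2060/101
  p_7/q_7 = 5201/255
  p_8/q_8 = 210100/10301
q_7 = 255 ≤ 699 < 10301 = q_8, so the answer is 5201/255.

5201/255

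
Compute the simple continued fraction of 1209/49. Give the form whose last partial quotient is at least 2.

[24; 1, 2, 16]

1209 = 24·49 + 33
49 = 1·33 + 16
33 = 2·16 + 1
16 = 16·1 + 0  (stop)
So 1209/49 = [24; 1, 2, 16].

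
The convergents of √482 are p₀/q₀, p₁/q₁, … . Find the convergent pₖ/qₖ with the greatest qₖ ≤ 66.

√482 = [21; 1, 20, 1, 42, …] (period length 4).
Convergents:
  p_0/q_0 = 21/1
  p_1/q_1 = 22/1
  p_2/q_2 = 461/21
  p_3/q_3 = 483/22
  p_4/q_4 = 20747/945
q_3 = 22 ≤ 66 < 945 = q_4, so the answer is 483/22.

483/22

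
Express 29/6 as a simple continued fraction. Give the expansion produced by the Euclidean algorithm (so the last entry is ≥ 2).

[4; 1, 5]

29 = 4*6 + 5
6 = 1*5 + 1
5 = 5*1 + 0  (stop)
So 29/6 = [4; 1, 5].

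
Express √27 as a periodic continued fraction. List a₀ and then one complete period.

a₀ = ⌊√27⌋ = 5.
With m₀=0, d₀=1 and mₖ₊₁ = dₖaₖ − mₖ, dₖ₊₁ = (n − mₖ₊₁²)/dₖ, aₖ₊₁ = ⌊(a₀+mₖ₊₁)/dₖ₊₁⌋:
  k=1: m=5, d=2, a=5
  k=2: m=5, d=1, a=10
d=1 and a=2a₀=10 at k=2, so the next step gives (m, d) = (5, 2) again — its k=1 value — and the period has length 2.

[5; 5, 10]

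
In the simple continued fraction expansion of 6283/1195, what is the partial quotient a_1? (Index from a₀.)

3

6283 = 5·1195 + 308   →  a_0 = 5
1195 = 3·308 + 271   →  a_1 = 3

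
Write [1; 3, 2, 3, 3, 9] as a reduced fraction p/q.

949/735

Using pₖ = aₖpₖ₋₁ + pₖ₋₂ and qₖ = aₖqₖ₋₁ + qₖ₋₂:
  k=0: a=1, p=1, q=1
  k=1: a=3, p=4, q=3
  k=2: a=2, p=9, q=7
  k=3: a=3, p=31, q=24
  k=4: a=3, p=102, q=79
  k=5: a=9, p=949, q=735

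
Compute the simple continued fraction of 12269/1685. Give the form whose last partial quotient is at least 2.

[7; 3, 1, 1, 4, 17, 3]

12269 = 7·1685 + 474
1685 = 3·474 + 263
474 = 1·263 + 211
263 = 1·211 + 52
211 = 4·52 + 3
52 = 17·3 + 1
3 = 3·1 + 0  (stop)
So 12269/1685 = [7; 3, 1, 1, 4, 17, 3].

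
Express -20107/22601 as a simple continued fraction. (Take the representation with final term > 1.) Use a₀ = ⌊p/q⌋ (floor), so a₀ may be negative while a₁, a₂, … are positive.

-20107 = -1·22601 + 2494
22601 = 9·2494 + 155
2494 = 16·155 + 14
155 = 11·14 + 1
14 = 14·1 + 0  (stop)
So -20107/22601 = [-1; 9, 16, 11, 14].

[-1; 9, 16, 11, 14]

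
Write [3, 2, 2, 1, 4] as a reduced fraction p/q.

Using pₖ = aₖpₖ₋₁ + pₖ₋₂ and qₖ = aₖqₖ₋₁ + qₖ₋₂:
  k=0: a=3, p=3, q=1
  k=1: a=2, p=7, q=2
  k=2: a=2, p=17, q=5
  k=3: a=1, p=24, q=7
  k=4: a=4, p=113, q=33

113/33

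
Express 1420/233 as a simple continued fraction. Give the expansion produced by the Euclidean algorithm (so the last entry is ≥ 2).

1420 = 6·233 + 22
233 = 10·22 + 13
22 = 1·13 + 9
13 = 1·9 + 4
9 = 2·4 + 1
4 = 4·1 + 0  (stop)
So 1420/233 = [6; 10, 1, 1, 2, 4].

[6; 10, 1, 1, 2, 4]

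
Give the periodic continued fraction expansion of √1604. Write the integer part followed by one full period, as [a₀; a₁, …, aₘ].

[40; 20, 80]

a₀ = ⌊√1604⌋ = 40.
With m₀=0, d₀=1 and mₖ₊₁ = dₖaₖ − mₖ, dₖ₊₁ = (n − mₖ₊₁²)/dₖ, aₖ₊₁ = ⌊(a₀+mₖ₊₁)/dₖ₊₁⌋:
  k=1: m=40, d=4, a=20
  k=2: m=40, d=1, a=80
d=1 and a=2a₀=80 at k=2, so the next step gives (m, d) = (40, 4) again — its k=1 value — and the period has length 2.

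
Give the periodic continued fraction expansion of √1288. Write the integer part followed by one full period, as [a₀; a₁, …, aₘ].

[35; 1, 7, 1, 70]

a₀ = ⌊√1288⌋ = 35.
With m₀=0, d₀=1 and mₖ₊₁ = dₖaₖ − mₖ, dₖ₊₁ = (n − mₖ₊₁²)/dₖ, aₖ₊₁ = ⌊(a₀+mₖ₊₁)/dₖ₊₁⌋:
  k=1: m=35, d=63, a=1
  k=2: m=28, d=8, a=7
  k=3: m=28, d=63, a=1
  k=4: m=35, d=1, a=70
d=1 and a=2a₀=70 at k=4, so the next step gives (m, d) = (35, 63) again — its k=1 value — and the period has length 4.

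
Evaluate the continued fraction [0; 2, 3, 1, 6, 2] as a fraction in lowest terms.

58/131

Using pₖ = aₖpₖ₋₁ + pₖ₋₂ and qₖ = aₖqₖ₋₁ + qₖ₋₂:
  k=0: a=0, p=0, q=1
  k=1: a=2, p=1, q=2
  k=2: a=3, p=3, q=7
  k=3: a=1, p=4, q=9
  k=4: a=6, p=27, q=61
  k=5: a=2, p=58, q=131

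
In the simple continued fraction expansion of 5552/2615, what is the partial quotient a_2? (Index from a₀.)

8

5552 = 2·2615 + 322   →  a_0 = 2
2615 = 8·322 + 39   →  a_1 = 8
322 = 8·39 + 10   →  a_2 = 8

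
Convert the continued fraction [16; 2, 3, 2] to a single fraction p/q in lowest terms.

Fold from the inside: start with 2/1.
  3 + 1/2 = 7/2
  2 + 2/7 = 16/7
  16 + 7/16 = 263/16

263/16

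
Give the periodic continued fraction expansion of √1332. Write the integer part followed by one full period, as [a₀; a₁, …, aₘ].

a₀ = ⌊√1332⌋ = 36.
With m₀=0, d₀=1 and mₖ₊₁ = dₖaₖ − mₖ, dₖ₊₁ = (n − mₖ₊₁²)/dₖ, aₖ₊₁ = ⌊(a₀+mₖ₊₁)/dₖ₊₁⌋:
  k=1: m=36, d=36, a=2
  k=2: m=36, d=1, a=72
d=1 and a=2a₀=72 at k=2, so the next step gives (m, d) = (36, 36) again — its k=1 value — and the period has length 2.

[36; 2, 72]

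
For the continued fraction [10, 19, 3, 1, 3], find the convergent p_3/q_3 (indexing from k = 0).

Using pₖ = aₖpₖ₋₁ + pₖ₋₂, qₖ = aₖqₖ₋₁ + qₖ₋₂ (with p₋₁=1, p₋₂=0, q₋₁=0, q₋₂=1):
  k=0: a=10, p=10, q=1
  k=1: a=19, p=191, q=19
  k=2: a=3, p=583, q=58
  k=3: a=1, p=774, q=77

774/77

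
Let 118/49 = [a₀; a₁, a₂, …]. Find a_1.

118 = 2·49 + 20   →  a_0 = 2
49 = 2·20 + 9   →  a_1 = 2

2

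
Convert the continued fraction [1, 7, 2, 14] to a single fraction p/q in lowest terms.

246/217

Using pₖ = aₖpₖ₋₁ + pₖ₋₂ and qₖ = aₖqₖ₋₁ + qₖ₋₂:
  k=0: a=1, p=1, q=1
  k=1: a=7, p=8, q=7
  k=2: a=2, p=17, q=15
  k=3: a=14, p=246, q=217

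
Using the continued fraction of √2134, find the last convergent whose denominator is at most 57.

1894/41

√2134 = [46; 5, 8, 5, 92, …] (period length 4).
Convergents:
  p_0/q_0 = 46/1
  p_1/q_1 = 231/5
  p_2/q_2 = 1894/41
  p_3/q_3 = 9701/210
q_2 = 41 ≤ 57 < 210 = q_3, so the answer is 1894/41.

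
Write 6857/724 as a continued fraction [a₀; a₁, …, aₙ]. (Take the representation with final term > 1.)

6857 = 9·724 + 341
724 = 2·341 + 42
341 = 8·42 + 5
42 = 8·5 + 2
5 = 2·2 + 1
2 = 2·1 + 0  (stop)
So 6857/724 = [9; 2, 8, 8, 2, 2].

[9; 2, 8, 8, 2, 2]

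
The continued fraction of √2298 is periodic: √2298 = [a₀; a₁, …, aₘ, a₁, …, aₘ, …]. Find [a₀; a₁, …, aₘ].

a₀ = ⌊√2298⌋ = 47.
With m₀=0, d₀=1 and mₖ₊₁ = dₖaₖ − mₖ, dₖ₊₁ = (n − mₖ₊₁²)/dₖ, aₖ₊₁ = ⌊(a₀+mₖ₊₁)/dₖ₊₁⌋:
  k=1: m=47, d=89, a=1
  k=2: m=42, d=6, a=14
  k=3: m=42, d=89, a=1
  k=4: m=47, d=1, a=94
d=1 and a=2a₀=94 at k=4, so the next step gives (m, d) = (47, 89) again — its k=1 value — and the period has length 4.

[47; 1, 14, 1, 94]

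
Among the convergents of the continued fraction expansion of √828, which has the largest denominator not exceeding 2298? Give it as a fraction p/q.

65348/2271

√828 = [28; 1, 3, 2, 3, 1, 56, …] (period length 6).
Convergents:
  p_0/q_0 = 28/1
  p_1/q_1 = 29/1
  p_2/q_2 = 115/4
  p_3/q_3 = 259/9
  p_4/q_4 = 892/31
  p_5/q_5 = 1151/40
  p_6/q_6 = 65348/2271
  p_7/q_7 = 66499/2311
q_6 = 2271 ≤ 2298 < 2311 = q_7, so the answer is 65348/2271.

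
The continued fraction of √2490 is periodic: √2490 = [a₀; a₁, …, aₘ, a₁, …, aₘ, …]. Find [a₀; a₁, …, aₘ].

[49; 1, 8, 1, 98]

a₀ = ⌊√2490⌋ = 49.
With m₀=0, d₀=1 and mₖ₊₁ = dₖaₖ − mₖ, dₖ₊₁ = (n − mₖ₊₁²)/dₖ, aₖ₊₁ = ⌊(a₀+mₖ₊₁)/dₖ₊₁⌋:
  k=1: m=49, d=89, a=1
  k=2: m=40, d=10, a=8
  k=3: m=40, d=89, a=1
  k=4: m=49, d=1, a=98
d=1 and a=2a₀=98 at k=4, so the next step gives (m, d) = (49, 89) again — its k=1 value — and the period has length 4.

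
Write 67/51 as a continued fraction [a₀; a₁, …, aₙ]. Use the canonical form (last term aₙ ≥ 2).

[1; 3, 5, 3]

67 = 1*51 + 16
51 = 3*16 + 3
16 = 5*3 + 1
3 = 3*1 + 0  (stop)
So 67/51 = [1; 3, 5, 3].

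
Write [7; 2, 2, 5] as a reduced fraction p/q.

200/27

Fold from the inside: start with 5/1.
  2 + 1/5 = 11/5
  2 + 5/11 = 27/11
  7 + 11/27 = 200/27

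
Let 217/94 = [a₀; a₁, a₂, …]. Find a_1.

3

217 = 2·94 + 29   →  a_0 = 2
94 = 3·29 + 7   →  a_1 = 3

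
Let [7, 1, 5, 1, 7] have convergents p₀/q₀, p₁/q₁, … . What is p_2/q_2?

47/6

Using pₖ = aₖpₖ₋₁ + pₖ₋₂, qₖ = aₖqₖ₋₁ + qₖ₋₂ (with p₋₁=1, p₋₂=0, q₋₁=0, q₋₂=1):
  k=0: a=7, p=7, q=1
  k=1: a=1, p=8, q=1
  k=2: a=5, p=47, q=6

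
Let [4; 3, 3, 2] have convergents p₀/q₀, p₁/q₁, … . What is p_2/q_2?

Using pₖ = aₖpₖ₋₁ + pₖ₋₂, qₖ = aₖqₖ₋₁ + qₖ₋₂ (with p₋₁=1, p₋₂=0, q₋₁=0, q₋₂=1):
  k=0: a=4, p=4, q=1
  k=1: a=3, p=13, q=3
  k=2: a=3, p=43, q=10

43/10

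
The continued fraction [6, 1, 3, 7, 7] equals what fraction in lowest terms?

Fold from the inside: start with 7/1.
  7 + 1/7 = 50/7
  3 + 7/50 = 157/50
  1 + 50/157 = 207/157
  6 + 157/207 = 1399/207

1399/207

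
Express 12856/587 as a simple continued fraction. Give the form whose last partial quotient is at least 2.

12856 = 21*587 + 529
587 = 1*529 + 58
529 = 9*58 + 7
58 = 8*7 + 2
7 = 3*2 + 1
2 = 2*1 + 0  (stop)
So 12856/587 = [21; 1, 9, 8, 3, 2].

[21; 1, 9, 8, 3, 2]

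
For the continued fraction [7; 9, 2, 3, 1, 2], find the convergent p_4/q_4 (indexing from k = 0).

Using pₖ = aₖpₖ₋₁ + pₖ₋₂, qₖ = aₖqₖ₋₁ + qₖ₋₂ (with p₋₁=1, p₋₂=0, q₋₁=0, q₋₂=1):
  k=0: a=7, p=7, q=1
  k=1: a=9, p=64, q=9
  k=2: a=2, p=135, q=19
  k=3: a=3, p=469, q=66
  k=4: a=1, p=604, q=85

604/85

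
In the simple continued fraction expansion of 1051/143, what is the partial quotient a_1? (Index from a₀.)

2

1051 = 7·143 + 50   →  a_0 = 7
143 = 2·50 + 43   →  a_1 = 2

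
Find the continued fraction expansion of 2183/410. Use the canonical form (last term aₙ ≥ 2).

2183 = 5·410 + 133
410 = 3·133 + 11
133 = 12·11 + 1
11 = 11·1 + 0  (stop)
So 2183/410 = [5; 3, 12, 11].

[5; 3, 12, 11]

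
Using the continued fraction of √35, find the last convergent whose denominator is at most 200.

√35 = [5; 1, 10, …] (period length 2).
Convergents:
  p_0/q_0 = 5/1
  p_1/q_1 = 6/1
  p_2/q_2 = 65/11
  p_3/q_3 = 71/12
  p_4/q_4 = 775/131
  p_5/q_5 = 846/143
  p_6/q_6 = 9235/1561
q_5 = 143 ≤ 200 < 1561 = q_6, so the answer is 846/143.

846/143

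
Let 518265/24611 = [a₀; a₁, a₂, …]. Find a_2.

518265 = 21·24611 + 1434   →  a_0 = 21
24611 = 17·1434 + 233   →  a_1 = 17
1434 = 6·233 + 36   →  a_2 = 6

6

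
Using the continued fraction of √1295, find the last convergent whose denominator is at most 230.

√1295 = [35; 1, 70, …] (period length 2).
Convergents:
  p_0/q_0 = 35/1
  p_1/q_1 = 36/1
  p_2/q_2 = 2555/71
  p_3/q_3 = 2591/72
  p_4/q_4 = 183925/5111
q_3 = 72 ≤ 230 < 5111 = q_4, so the answer is 2591/72.

2591/72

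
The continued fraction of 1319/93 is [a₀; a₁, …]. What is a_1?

1319 = 14·93 + 17   →  a_0 = 14
93 = 5·17 + 8   →  a_1 = 5

5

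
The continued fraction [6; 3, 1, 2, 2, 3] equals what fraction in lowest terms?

558/89

Fold from the inside: start with 3/1.
  2 + 1/3 = 7/3
  2 + 3/7 = 17/7
  1 + 7/17 = 24/17
  3 + 17/24 = 89/24
  6 + 24/89 = 558/89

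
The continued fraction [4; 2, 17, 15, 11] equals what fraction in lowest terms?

Using pₖ = aₖpₖ₋₁ + pₖ₋₂ and qₖ = aₖqₖ₋₁ + qₖ₋₂:
  k=0: a=4, p=4, q=1
  k=1: a=2, p=9, q=2
  k=2: a=17, p=157, q=35
  k=3: a=15, p=2364, q=527
  k=4: a=11, p=26161, q=5832

26161/5832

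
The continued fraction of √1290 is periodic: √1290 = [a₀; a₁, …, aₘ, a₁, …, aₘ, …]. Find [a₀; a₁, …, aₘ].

a₀ = ⌊√1290⌋ = 35.
With m₀=0, d₀=1 and mₖ₊₁ = dₖaₖ − mₖ, dₖ₊₁ = (n − mₖ₊₁²)/dₖ, aₖ₊₁ = ⌊(a₀+mₖ₊₁)/dₖ₊₁⌋:
  k=1: m=35, d=65, a=1
  k=2: m=30, d=6, a=10
  k=3: m=30, d=65, a=1
  k=4: m=35, d=1, a=70
d=1 and a=2a₀=70 at k=4, so the next step gives (m, d) = (35, 65) again — its k=1 value — and the period has length 4.

[35; 1, 10, 1, 70]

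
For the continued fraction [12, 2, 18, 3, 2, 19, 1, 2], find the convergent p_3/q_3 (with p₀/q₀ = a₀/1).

Using pₖ = aₖpₖ₋₁ + pₖ₋₂, qₖ = aₖqₖ₋₁ + qₖ₋₂ (with p₋₁=1, p₋₂=0, q₋₁=0, q₋₂=1):
  k=0: a=12, p=12, q=1
  k=1: a=2, p=25, q=2
  k=2: a=18, p=462, q=37
  k=3: a=3, p=1411, q=113

1411/113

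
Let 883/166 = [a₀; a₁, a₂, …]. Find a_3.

1

883 = 5·166 + 53   →  a_0 = 5
166 = 3·53 + 7   →  a_1 = 3
53 = 7·7 + 4   →  a_2 = 7
7 = 1·4 + 3   →  a_3 = 1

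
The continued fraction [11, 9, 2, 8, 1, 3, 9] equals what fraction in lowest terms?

72064/6489

Fold from the inside: start with 9/1.
  3 + 1/9 = 28/9
  1 + 9/28 = 37/28
  8 + 28/37 = 324/37
  2 + 37/324 = 685/324
  9 + 324/685 = 6489/685
  11 + 685/6489 = 72064/6489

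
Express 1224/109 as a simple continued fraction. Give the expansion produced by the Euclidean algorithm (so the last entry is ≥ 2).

1224 = 11·109 + 25
109 = 4·25 + 9
25 = 2·9 + 7
9 = 1·7 + 2
7 = 3·2 + 1
2 = 2·1 + 0  (stop)
So 1224/109 = [11; 4, 2, 1, 3, 2].

[11; 4, 2, 1, 3, 2]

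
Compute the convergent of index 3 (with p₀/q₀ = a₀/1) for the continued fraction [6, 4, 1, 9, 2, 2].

304/49

Using pₖ = aₖpₖ₋₁ + pₖ₋₂, qₖ = aₖqₖ₋₁ + qₖ₋₂ (with p₋₁=1, p₋₂=0, q₋₁=0, q₋₂=1):
  k=0: a=6, p=6, q=1
  k=1: a=4, p=25, q=4
  k=2: a=1, p=31, q=5
  k=3: a=9, p=304, q=49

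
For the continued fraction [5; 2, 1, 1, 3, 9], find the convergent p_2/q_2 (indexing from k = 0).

16/3

Using pₖ = aₖpₖ₋₁ + pₖ₋₂, qₖ = aₖqₖ₋₁ + qₖ₋₂ (with p₋₁=1, p₋₂=0, q₋₁=0, q₋₂=1):
  k=0: a=5, p=5, q=1
  k=1: a=2, p=11, q=2
  k=2: a=1, p=16, q=3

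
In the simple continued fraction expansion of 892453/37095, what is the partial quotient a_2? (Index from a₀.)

892453 = 24·37095 + 2173   →  a_0 = 24
37095 = 17·2173 + 154   →  a_1 = 17
2173 = 14·154 + 17   →  a_2 = 14

14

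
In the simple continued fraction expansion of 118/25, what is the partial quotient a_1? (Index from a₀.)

1

118 = 4·25 + 18   →  a_0 = 4
25 = 1·18 + 7   →  a_1 = 1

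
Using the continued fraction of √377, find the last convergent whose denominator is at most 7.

√377 = [19; 2, 2, 2, 38, …] (period length 4).
Convergents:
  p_0/q_0 = 19/1
  p_1/q_1 = 39/2
  p_2/q_2 = 97/5
  p_3/q_3 = 233/12
q_2 = 5 ≤ 7 < 12 = q_3, so the answer is 97/5.

97/5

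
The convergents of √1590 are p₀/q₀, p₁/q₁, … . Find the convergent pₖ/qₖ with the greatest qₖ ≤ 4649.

178041/4465

√1590 = [39; 1, 6, 1, 78, …] (period length 4).
Convergents:
  p_0/q_0 = 39/1
  p_1/q_1 = 40/1
  p_2/q_2 = 279/7
  p_3/q_3 = 319/8
  p_4/q_4 = 25161/631
  p_5/q_5 = 25480/639
  p_6/q_6 = 178041/4465
  p_7/q_7 = 203521/5104
q_6 = 4465 ≤ 4649 < 5104 = q_7, so the answer is 178041/4465.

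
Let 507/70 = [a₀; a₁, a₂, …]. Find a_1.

507 = 7·70 + 17   →  a_0 = 7
70 = 4·17 + 2   →  a_1 = 4

4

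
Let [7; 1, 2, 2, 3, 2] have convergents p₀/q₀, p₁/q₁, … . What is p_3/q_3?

Using pₖ = aₖpₖ₋₁ + pₖ₋₂, qₖ = aₖqₖ₋₁ + qₖ₋₂ (with p₋₁=1, p₋₂=0, q₋₁=0, q₋₂=1):
  k=0: a=7, p=7, q=1
  k=1: a=1, p=8, q=1
  k=2: a=2, p=23, q=3
  k=3: a=2, p=54, q=7

54/7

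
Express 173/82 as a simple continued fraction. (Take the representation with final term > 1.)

173 = 2·82 + 9
82 = 9·9 + 1
9 = 9·1 + 0  (stop)
So 173/82 = [2; 9, 9].

[2; 9, 9]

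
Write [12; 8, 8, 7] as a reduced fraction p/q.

Using pₖ = aₖpₖ₋₁ + pₖ₋₂ and qₖ = aₖqₖ₋₁ + qₖ₋₂:
  k=0: a=12, p=12, q=1
  k=1: a=8, p=97, q=8
  k=2: a=8, p=788, q=65
  k=3: a=7, p=5613, q=463

5613/463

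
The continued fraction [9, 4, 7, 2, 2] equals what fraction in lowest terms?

1414/153

Using pₖ = aₖpₖ₋₁ + pₖ₋₂ and qₖ = aₖqₖ₋₁ + qₖ₋₂:
  k=0: a=9, p=9, q=1
  k=1: a=4, p=37, q=4
  k=2: a=7, p=268, q=29
  k=3: a=2, p=573, q=62
  k=4: a=2, p=1414, q=153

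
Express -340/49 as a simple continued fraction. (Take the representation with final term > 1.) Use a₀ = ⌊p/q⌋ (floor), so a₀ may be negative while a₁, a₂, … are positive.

[-7; 16, 3]

-340 = -7×49 + 3
49 = 16×3 + 1
3 = 3×1 + 0  (stop)
So -340/49 = [-7; 16, 3].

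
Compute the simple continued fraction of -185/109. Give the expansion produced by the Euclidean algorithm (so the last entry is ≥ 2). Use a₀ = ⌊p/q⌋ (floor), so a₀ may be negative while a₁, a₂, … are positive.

-185 = -2*109 + 33
109 = 3*33 + 10
33 = 3*10 + 3
10 = 3*3 + 1
3 = 3*1 + 0  (stop)
So -185/109 = [-2; 3, 3, 3, 3].

[-2; 3, 3, 3, 3]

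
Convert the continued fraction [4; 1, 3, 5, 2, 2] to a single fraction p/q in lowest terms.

538/113

Fold from the inside: start with 2/1.
  2 + 1/2 = 5/2
  5 + 2/5 = 27/5
  3 + 5/27 = 86/27
  1 + 27/86 = 113/86
  4 + 86/113 = 538/113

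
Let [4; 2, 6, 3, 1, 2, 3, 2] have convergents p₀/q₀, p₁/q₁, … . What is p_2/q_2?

Using pₖ = aₖpₖ₋₁ + pₖ₋₂, qₖ = aₖqₖ₋₁ + qₖ₋₂ (with p₋₁=1, p₋₂=0, q₋₁=0, q₋₂=1):
  k=0: a=4, p=4, q=1
  k=1: a=2, p=9, q=2
  k=2: a=6, p=58, q=13

58/13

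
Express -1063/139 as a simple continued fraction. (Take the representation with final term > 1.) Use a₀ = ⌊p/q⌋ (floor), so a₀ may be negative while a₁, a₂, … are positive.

[-8; 2, 1, 5, 8]

-1063 = -8·139 + 49
139 = 2·49 + 41
49 = 1·41 + 8
41 = 5·8 + 1
8 = 8·1 + 0  (stop)
So -1063/139 = [-8; 2, 1, 5, 8].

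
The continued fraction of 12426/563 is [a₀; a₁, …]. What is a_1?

14

12426 = 22·563 + 40   →  a_0 = 22
563 = 14·40 + 3   →  a_1 = 14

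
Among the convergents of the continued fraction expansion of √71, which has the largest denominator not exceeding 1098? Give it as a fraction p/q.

3480/413

√71 = [8; 2, 2, 1, 7, 1, 2, 2, 16, …] (period length 8).
Convergents:
  p_0/q_0 = 8/1
  p_1/q_1 = 17/2
  p_2/q_2 = 42/5
  p_3/q_3 = 59/7
  p_4/q_4 = 455/54
  p_5/q_5 = 514/61
  p_6/q_6 = 1483/176
  p_7/q_7 = 3480/413
  p_8/q_8 = 57163/6784
q_7 = 413 ≤ 1098 < 6784 = q_8, so the answer is 3480/413.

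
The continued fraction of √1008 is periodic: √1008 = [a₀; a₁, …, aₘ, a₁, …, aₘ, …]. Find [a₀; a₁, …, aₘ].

[31; 1, 2, 1, 62]

a₀ = ⌊√1008⌋ = 31.
With m₀=0, d₀=1 and mₖ₊₁ = dₖaₖ − mₖ, dₖ₊₁ = (n − mₖ₊₁²)/dₖ, aₖ₊₁ = ⌊(a₀+mₖ₊₁)/dₖ₊₁⌋:
  k=1: m=31, d=47, a=1
  k=2: m=16, d=16, a=2
  k=3: m=16, d=47, a=1
  k=4: m=31, d=1, a=62
d=1 and a=2a₀=62 at k=4, so the next step gives (m, d) = (31, 47) again — its k=1 value — and the period has length 4.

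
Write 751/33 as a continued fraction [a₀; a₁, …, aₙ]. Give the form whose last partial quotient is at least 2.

[22; 1, 3, 8]

751 = 22·33 + 25
33 = 1·25 + 8
25 = 3·8 + 1
8 = 8·1 + 0  (stop)
So 751/33 = [22; 1, 3, 8].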